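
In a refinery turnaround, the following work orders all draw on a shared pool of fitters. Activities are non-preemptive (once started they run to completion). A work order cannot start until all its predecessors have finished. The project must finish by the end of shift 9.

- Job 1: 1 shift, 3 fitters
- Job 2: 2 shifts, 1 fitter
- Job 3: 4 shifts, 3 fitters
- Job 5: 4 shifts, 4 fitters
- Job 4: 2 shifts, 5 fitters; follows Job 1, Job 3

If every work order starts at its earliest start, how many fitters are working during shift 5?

5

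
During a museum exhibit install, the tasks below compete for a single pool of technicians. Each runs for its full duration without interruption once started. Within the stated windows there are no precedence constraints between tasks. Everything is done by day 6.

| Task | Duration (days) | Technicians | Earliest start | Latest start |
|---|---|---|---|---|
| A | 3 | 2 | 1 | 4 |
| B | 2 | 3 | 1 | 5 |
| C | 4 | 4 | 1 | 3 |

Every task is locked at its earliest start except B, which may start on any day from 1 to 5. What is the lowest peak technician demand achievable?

6

B@1: d1:9  d2:9  d3:6  d4:4  d5:0  d6:0 → peak 9
B@2: d1:6  d2:9  d3:9  d4:4  d5:0  d6:0 → peak 9
B@3: d1:6  d2:6  d3:9  d4:7  d5:0  d6:0 → peak 9
B@4: d1:6  d2:6  d3:6  d4:7  d5:3  d6:0 → peak 7
B@5: d1:6  d2:6  d3:6  d4:4  d5:3  d6:3 → peak 6
Best is B@5, peak 6.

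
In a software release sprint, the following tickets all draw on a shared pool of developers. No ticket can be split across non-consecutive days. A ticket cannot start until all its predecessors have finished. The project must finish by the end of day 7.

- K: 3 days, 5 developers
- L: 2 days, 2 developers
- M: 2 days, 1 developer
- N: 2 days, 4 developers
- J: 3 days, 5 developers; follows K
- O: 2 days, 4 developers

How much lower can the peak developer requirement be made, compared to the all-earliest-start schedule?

7

Early-start peak: d1:16  d2:16  d3:5  d4:5  d5:5  d6:5  d7:0 ⇒ 16.
Leveled (K@1, L@1, M@1, N@3, J@4, O@5): d1:8  d2:8  d3:9  d4:9  d5:9  d6:9  d7:0 ⇒ 9.
Reduction 16 − 9 = 7.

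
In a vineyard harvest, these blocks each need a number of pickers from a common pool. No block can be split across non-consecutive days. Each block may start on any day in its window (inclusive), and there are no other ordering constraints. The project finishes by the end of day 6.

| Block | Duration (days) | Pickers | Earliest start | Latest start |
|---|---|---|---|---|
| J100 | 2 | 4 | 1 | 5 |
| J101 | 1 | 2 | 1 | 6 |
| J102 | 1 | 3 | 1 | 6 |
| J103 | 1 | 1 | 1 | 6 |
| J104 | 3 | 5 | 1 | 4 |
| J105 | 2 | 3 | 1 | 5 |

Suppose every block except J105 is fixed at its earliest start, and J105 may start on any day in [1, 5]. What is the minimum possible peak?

15

J105@1: d1:18  d2:12  d3:5  d4:0  d5:0  d6:0 → peak 18
J105@2: d1:15  d2:12  d3:8  d4:0  d5:0  d6:0 → peak 15
J105@3: d1:15  d2:9  d3:8  d4:3  d5:0  d6:0 → peak 15
J105@4: d1:15  d2:9  d3:5  d4:3  d5:3  d6:0 → peak 15
J105@5: d1:15  d2:9  d3:5  d4:0  d5:3  d6:3 → peak 15
Best is J105@2, peak 15.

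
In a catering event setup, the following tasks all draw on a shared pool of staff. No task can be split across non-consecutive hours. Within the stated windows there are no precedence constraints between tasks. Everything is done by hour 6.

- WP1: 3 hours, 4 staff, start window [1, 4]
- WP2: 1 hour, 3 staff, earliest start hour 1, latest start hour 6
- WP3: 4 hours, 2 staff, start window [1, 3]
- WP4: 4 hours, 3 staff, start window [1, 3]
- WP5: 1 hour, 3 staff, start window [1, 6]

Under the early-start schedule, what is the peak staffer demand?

15

Early-start schedule: WP1@1, WP2@1, WP3@1, WP4@1, WP5@1.
Load per hour: hour 1: 15, hour 2: 9, hour 3: 9, hour 4: 5, hour 5: 0, hour 6: 0.
Peak is 15.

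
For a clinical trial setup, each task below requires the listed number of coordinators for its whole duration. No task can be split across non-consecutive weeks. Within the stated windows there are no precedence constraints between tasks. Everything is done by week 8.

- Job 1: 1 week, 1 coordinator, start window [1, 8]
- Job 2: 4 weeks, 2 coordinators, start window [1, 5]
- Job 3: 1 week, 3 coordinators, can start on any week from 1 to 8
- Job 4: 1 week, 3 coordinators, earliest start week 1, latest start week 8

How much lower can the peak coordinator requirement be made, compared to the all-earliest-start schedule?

Early-start peak: w1:9  w2:2  w3:2  w4:2  w5:0  w6:0  w7:0  w8:0 ⇒ 9.
Leveled (Job 1@1, Job 2@1, Job 3@5, Job 4@6): w1:3  w2:2  w3:2  w4:2  w5:3  w6:3  w7:0  w8:0 ⇒ 3.
Reduction 9 − 3 = 6.

6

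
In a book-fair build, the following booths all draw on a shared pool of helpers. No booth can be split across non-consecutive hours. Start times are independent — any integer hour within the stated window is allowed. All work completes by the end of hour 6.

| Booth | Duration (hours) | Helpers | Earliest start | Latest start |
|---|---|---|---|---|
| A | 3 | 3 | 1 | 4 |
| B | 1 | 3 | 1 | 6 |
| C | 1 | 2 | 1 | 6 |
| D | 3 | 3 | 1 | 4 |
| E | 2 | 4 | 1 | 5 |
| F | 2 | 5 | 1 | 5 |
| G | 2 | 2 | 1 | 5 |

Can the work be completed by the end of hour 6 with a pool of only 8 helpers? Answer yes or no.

Schedule A@1, B@1, C@2, D@4, E@3, F@5, G@1: h1:8  h2:7  h3:7  h4:7  h5:8  h6:8 — peak 8 ≤ 8.

yes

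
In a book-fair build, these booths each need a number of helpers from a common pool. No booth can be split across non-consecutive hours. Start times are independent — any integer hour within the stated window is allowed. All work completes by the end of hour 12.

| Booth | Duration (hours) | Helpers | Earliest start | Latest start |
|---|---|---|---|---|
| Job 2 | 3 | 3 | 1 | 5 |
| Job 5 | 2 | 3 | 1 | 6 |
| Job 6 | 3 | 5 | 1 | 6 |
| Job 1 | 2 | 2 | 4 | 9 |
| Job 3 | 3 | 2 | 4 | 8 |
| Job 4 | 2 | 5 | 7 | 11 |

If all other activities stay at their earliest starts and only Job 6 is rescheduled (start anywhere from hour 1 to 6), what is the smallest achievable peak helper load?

9

Job 6@1: h1:11  h2:11  h3:8  h4:4  h5:4  h6:2  h7:5  h8:5  h9:0  h10:0  h11:0  h12:0 → peak 11
Job 6@2: h1:6  h2:11  h3:8  h4:9  h5:4  h6:2  h7:5  h8:5  h9:0  h10:0  h11:0  h12:0 → peak 11
Job 6@3: h1:6  h2:6  h3:8  h4:9  h5:9  h6:2  h7:5  h8:5  h9:0  h10:0  h11:0  h12:0 → peak 9
Job 6@4: h1:6  h2:6  h3:3  h4:9  h5:9  h6:7  h7:5  h8:5  h9:0  h10:0  h11:0  h12:0 → peak 9
Job 6@5: h1:6  h2:6  h3:3  h4:4  h5:9  h6:7  h7:10  h8:5  h9:0  h10:0  h11:0  h12:0 → peak 10
Job 6@6: h1:6  h2:6  h3:3  h4:4  h5:4  h6:7  h7:10  h8:10  h9:0  h10:0  h11:0  h12:0 → peak 10
Best is Job 6@3, peak 9.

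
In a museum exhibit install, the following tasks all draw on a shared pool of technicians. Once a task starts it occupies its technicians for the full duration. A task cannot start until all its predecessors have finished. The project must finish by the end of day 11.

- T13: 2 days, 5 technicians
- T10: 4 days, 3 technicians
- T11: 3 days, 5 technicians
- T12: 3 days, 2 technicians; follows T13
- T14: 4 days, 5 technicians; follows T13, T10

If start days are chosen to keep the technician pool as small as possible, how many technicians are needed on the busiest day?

8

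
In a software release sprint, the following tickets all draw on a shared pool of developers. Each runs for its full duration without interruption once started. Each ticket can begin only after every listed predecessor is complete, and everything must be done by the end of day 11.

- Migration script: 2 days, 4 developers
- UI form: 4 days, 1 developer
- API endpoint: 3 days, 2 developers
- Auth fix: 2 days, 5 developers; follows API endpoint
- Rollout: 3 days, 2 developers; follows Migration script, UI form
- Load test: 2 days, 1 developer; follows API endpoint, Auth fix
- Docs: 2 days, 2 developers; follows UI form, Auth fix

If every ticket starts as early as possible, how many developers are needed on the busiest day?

7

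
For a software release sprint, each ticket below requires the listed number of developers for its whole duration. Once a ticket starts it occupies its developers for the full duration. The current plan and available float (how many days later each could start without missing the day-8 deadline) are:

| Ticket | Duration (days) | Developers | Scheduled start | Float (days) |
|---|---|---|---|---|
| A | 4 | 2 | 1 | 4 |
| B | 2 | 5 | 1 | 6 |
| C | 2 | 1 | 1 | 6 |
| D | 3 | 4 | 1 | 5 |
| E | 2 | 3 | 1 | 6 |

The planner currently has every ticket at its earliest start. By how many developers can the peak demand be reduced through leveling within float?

Early-start peak: d1:15  d2:15  d3:6  d4:2  d5:0  d6:0  d7:0  d8:0 ⇒ 15.
Leveled (A@1, B@5, C@4, D@1, E@7): d1:6  d2:6  d3:6  d4:3  d5:6  d6:5  d7:3  d8:3 ⇒ 6.
Reduction 15 − 6 = 9.

9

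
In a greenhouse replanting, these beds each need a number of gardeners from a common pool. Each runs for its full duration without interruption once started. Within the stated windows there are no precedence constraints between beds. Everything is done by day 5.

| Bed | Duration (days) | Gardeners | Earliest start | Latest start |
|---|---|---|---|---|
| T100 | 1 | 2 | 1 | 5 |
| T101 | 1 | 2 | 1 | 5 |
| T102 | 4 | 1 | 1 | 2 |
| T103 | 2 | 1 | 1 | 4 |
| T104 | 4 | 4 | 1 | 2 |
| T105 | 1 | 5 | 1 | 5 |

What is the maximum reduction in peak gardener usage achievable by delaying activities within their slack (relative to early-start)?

Early-start peak: d1:15  d2:6  d3:5  d4:5  d5:0 ⇒ 15.
Leveled (T100@1, T101@2, T102@1, T103@3, T104@1, T105@5): d1:7  d2:7  d3:6  d4:6  d5:5 ⇒ 7.
Reduction 15 − 7 = 8.

8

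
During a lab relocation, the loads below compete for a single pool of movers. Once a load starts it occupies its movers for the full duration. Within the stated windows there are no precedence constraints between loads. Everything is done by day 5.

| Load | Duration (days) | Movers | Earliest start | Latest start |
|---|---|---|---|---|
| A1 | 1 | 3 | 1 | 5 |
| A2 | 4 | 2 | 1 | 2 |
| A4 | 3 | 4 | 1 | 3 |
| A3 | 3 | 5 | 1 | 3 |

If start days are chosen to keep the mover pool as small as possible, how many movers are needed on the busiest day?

Early-start (A1@1, A2@1, A4@1, A3@1) gives peak 14: d1:14  d2:11  d3:11  d4:2  d5:0.
Shift A3→2.
Schedule A1@1, A2@1, A4@1, A3@2: d1:9  d2:11  d3:11  d4:7  d5:0 — peak 11.

11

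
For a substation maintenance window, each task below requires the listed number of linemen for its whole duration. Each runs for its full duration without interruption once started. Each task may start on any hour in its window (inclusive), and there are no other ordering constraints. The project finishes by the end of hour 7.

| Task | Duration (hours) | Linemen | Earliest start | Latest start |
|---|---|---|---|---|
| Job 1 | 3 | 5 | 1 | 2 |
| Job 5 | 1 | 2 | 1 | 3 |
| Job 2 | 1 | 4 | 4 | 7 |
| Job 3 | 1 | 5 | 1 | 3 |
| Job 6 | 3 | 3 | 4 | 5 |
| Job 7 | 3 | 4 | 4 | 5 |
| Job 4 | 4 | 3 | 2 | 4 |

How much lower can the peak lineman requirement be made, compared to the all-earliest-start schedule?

4

Early-start peak: h1:12  h2:8  h3:8  h4:14  h5:10  h6:7  h7:0 ⇒ 14.
Leveled (Job 1@1, Job 5@1, Job 2@4, Job 3@2, Job 6@4, Job 7@5, Job 4@3): h1:7  h2:10  h3:8  h4:10  h5:10  h6:10  h7:4 ⇒ 10.
Reduction 14 − 10 = 4.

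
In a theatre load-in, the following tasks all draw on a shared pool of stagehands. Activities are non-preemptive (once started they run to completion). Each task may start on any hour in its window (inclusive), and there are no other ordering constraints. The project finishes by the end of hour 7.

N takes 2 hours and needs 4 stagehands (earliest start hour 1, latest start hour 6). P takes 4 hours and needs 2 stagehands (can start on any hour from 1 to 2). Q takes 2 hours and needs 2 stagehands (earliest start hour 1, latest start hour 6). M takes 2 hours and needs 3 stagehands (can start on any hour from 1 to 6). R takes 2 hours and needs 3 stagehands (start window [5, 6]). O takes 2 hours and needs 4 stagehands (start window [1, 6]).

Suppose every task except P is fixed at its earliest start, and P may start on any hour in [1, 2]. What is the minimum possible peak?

P@1: h1:15  h2:15  h3:2  h4:2  h5:3  h6:3  h7:0 → peak 15
P@2: h1:13  h2:15  h3:2  h4:2  h5:5  h6:3  h7:0 → peak 15
Best is P@1, peak 15.

15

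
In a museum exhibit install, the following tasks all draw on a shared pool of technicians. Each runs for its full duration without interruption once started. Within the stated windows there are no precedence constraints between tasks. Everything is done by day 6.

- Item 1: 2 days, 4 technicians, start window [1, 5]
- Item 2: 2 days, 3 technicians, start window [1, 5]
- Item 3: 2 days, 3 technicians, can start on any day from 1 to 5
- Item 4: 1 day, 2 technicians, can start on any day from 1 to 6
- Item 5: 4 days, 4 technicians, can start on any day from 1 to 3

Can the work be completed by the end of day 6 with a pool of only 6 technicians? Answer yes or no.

no

Total technician-days = 38; over 6 days the average is 38/6 > 6, so some day must exceed 6.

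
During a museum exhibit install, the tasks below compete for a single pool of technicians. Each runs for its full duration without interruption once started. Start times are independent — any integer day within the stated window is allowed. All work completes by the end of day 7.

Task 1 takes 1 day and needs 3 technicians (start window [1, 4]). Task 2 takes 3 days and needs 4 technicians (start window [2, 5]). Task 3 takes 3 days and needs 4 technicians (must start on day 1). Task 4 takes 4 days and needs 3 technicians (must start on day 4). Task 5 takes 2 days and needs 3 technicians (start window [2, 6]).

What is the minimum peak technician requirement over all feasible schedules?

7

Early-start (Task 1@1, Task 2@2, Task 3@1, Task 4@4, Task 5@2) gives peak 11: d1:7  d2:11  d3:11  d4:7  d5:3  d6:3  d7:3.
Shift Task 2→4.
Schedule Task 1@1, Task 2@4, Task 3@1, Task 4@4, Task 5@2: d1:7  d2:7  d3:7  d4:7  d5:7  d6:7  d7:3 — peak 7.
Total technician-days = 45 over 7 days ⇒ peak ≥ ⌈45/7⌉ = 7, so 7 is optimal.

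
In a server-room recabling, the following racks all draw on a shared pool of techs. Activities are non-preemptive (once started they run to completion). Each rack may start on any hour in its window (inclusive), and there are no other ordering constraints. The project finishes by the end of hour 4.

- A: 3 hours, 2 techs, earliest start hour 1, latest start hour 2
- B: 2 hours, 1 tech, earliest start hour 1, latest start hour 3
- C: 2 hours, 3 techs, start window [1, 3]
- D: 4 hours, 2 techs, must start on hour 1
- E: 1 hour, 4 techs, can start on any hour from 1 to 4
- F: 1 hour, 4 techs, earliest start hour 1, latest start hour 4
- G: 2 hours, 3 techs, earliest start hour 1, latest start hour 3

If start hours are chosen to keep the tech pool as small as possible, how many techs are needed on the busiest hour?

Early-start (A@1, B@1, C@1, D@1, E@1, F@1, G@1) gives peak 19: h1:19  h2:11  h3:4  h4:2.
Shift C→2, F→4, G→3.
Schedule A@1, B@1, C@2, D@1, E@1, F@4, G@3: h1:9  h2:8  h3:10  h4:9 — peak 10.

10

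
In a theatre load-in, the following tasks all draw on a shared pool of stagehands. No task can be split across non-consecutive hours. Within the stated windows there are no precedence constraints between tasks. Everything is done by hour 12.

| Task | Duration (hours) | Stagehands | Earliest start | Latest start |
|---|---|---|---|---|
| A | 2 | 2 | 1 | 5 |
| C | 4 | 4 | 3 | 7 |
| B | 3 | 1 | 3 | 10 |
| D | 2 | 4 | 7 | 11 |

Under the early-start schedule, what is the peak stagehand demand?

5

Early-start schedule: A@1, C@3, B@3, D@7.
Load per hour: hour 1: 2, hour 2: 2, hour 3: 5, hour 4: 5, hour 5: 5, hour 6: 4, hour 7: 4, hour 8: 4, hour 9: 0, hour 10: 0, hour 11: 0, hour 12: 0.
Peak is 5.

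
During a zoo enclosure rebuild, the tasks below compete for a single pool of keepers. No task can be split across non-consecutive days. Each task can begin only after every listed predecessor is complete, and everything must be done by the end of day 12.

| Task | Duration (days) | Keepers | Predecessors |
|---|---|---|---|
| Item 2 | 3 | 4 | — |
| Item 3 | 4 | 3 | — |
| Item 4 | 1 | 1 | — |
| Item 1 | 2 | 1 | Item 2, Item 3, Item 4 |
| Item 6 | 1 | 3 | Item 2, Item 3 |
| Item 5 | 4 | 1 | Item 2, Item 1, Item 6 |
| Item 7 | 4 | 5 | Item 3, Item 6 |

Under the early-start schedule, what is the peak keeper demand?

Early-start schedule: Item 2@1, Item 3@1, Item 4@1, Item 1@5, Item 6@5, Item 5@7, Item 7@6.
Load per day: day 1: 8, day 2: 7, day 3: 7, day 4: 3, day 5: 4, day 6: 6, day 7: 6, day 8: 6, day 9: 6, day 10: 1, day 11: 0, day 12: 0.
Peak is 8.

8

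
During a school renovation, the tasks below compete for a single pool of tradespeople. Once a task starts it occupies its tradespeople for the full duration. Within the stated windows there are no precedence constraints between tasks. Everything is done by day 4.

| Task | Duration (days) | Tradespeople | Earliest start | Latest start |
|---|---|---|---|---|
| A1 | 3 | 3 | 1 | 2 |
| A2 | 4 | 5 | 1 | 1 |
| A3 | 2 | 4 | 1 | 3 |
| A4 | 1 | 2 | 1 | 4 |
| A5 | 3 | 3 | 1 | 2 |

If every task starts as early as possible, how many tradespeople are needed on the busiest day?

Early-start schedule: A1@1, A2@1, A3@1, A4@1, A5@1.
Load per day: day 1: 17, day 2: 15, day 3: 11, day 4: 5.
Peak is 17.

17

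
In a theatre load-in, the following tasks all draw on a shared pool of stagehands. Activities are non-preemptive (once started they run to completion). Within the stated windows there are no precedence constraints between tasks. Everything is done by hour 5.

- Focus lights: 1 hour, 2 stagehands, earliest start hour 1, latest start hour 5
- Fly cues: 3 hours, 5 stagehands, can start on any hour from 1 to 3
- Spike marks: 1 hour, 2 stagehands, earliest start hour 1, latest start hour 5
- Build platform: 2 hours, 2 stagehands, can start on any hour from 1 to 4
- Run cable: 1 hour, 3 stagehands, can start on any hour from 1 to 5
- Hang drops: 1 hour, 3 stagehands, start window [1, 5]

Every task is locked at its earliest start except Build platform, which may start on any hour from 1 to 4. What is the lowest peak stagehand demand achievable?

15

Build platform@1: h1:17  h2:7  h3:5  h4:0  h5:0 → peak 17
Build platform@2: h1:15  h2:7  h3:7  h4:0  h5:0 → peak 15
Build platform@3: h1:15  h2:5  h3:7  h4:2  h5:0 → peak 15
Build platform@4: h1:15  h2:5  h3:5  h4:2  h5:2 → peak 15
Best is Build platform@2, peak 15.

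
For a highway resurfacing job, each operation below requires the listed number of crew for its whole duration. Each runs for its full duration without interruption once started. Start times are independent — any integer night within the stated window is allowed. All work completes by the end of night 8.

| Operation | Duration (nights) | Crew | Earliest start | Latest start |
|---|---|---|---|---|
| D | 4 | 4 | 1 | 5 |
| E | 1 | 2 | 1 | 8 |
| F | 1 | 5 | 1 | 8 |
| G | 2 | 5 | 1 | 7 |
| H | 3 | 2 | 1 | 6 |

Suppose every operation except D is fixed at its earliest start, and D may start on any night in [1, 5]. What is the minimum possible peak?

14

D@1: n1:18  n2:11  n3:6  n4:4  n5:0  n6:0  n7:0  n8:0 → peak 18
D@2: n1:14  n2:11  n3:6  n4:4  n5:4  n6:0  n7:0  n8:0 → peak 14
D@3: n1:14  n2:7  n3:6  n4:4  n5:4  n6:4  n7:0  n8:0 → peak 14
D@4: n1:14  n2:7  n3:2  n4:4  n5:4  n6:4  n7:4  n8:0 → peak 14
D@5: n1:14  n2:7  n3:2  n4:0  n5:4  n6:4  n7:4  n8:4 → peak 14
Best is D@2, peak 14.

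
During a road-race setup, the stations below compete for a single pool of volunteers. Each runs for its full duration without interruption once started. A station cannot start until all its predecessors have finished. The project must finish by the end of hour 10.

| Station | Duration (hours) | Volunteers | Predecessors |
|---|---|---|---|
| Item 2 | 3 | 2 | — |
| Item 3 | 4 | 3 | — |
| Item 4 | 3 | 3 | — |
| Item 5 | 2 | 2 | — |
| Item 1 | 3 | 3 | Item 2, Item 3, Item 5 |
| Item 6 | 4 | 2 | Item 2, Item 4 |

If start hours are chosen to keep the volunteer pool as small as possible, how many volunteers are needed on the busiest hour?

5

Early-start (Item 2@1, Item 3@1, Item 4@1, Item 5@1, Item 1@5, Item 6@4) gives peak 10: h1:10  h2:10  h3:8  h4:5  h5:5  h6:5  h7:5  h8:0  h9:0  h10:0.
Shift Item 3→4, Item 5→4, Item 1→8, Item 6→6.
Schedule Item 2@1, Item 3@4, Item 4@1, Item 5@4, Item 1@8, Item 6@6: h1:5  h2:5  h3:5  h4:5  h5:5  h6:5  h7:5  h8:5  h9:5  h10:3 — peak 5.
Total volunteer-hours = 48 over 10 hours ⇒ peak ≥ ⌈48/10⌉ = 5, so 5 is optimal.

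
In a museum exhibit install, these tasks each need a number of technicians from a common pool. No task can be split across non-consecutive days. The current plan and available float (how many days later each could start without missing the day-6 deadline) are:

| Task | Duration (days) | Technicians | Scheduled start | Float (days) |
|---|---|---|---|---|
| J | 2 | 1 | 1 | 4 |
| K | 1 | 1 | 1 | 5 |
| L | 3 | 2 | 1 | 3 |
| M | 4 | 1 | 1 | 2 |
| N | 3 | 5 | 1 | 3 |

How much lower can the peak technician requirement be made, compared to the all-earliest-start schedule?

Early-start peak: d1:10  d2:9  d3:8  d4:1  d5:0  d6:0 ⇒ 10.
Leveled (J@1, K@1, L@1, M@1, N@4): d1:5  d2:4  d3:3  d4:6  d5:5  d6:5 ⇒ 6.
Reduction 10 − 6 = 4.

4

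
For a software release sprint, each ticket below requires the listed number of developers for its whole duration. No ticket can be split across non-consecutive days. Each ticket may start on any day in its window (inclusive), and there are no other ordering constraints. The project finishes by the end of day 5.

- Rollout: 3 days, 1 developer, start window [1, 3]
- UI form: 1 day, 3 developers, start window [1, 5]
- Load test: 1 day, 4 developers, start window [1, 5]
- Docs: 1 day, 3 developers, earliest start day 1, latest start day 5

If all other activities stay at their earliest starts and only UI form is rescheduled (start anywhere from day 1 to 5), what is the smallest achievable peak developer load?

UI form@1: d1:11  d2:1  d3:1  d4:0  d5:0 → peak 11
UI form@2: d1:8  d2:4  d3:1  d4:0  d5:0 → peak 8
UI form@3: d1:8  d2:1  d3:4  d4:0  d5:0 → peak 8
UI form@4: d1:8  d2:1  d3:1  d4:3  d5:0 → peak 8
UI form@5: d1:8  d2:1  d3:1  d4:0  d5:3 → peak 8
Best is UI form@2, peak 8.

8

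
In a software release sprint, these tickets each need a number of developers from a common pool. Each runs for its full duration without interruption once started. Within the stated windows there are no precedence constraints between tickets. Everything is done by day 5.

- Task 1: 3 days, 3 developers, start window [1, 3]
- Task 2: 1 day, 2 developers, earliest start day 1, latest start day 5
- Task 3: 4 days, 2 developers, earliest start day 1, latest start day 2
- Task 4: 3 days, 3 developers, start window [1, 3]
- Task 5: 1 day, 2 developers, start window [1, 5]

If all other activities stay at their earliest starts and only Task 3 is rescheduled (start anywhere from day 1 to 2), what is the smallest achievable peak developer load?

10

Task 3@1: d1:12  d2:8  d3:8  d4:2  d5:0 → peak 12
Task 3@2: d1:10  d2:8  d3:8  d4:2  d5:2 → peak 10
Best is Task 3@2, peak 10.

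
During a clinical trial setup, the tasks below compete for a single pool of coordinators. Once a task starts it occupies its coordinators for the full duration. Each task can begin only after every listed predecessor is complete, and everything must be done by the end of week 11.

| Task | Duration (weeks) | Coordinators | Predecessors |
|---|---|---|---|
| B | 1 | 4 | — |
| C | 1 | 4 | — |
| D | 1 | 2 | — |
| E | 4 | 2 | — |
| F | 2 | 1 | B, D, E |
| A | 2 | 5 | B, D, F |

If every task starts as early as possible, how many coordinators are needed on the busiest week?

Early-start schedule: B@1, C@1, D@1, E@1, F@5, A@7.
Load per week: week 1: 12, week 2: 2, week 3: 2, week 4: 2, week 5: 1, week 6: 1, week 7: 5, week 8: 5, week 9: 0, week 10: 0, week 11: 0.
Peak is 12.

12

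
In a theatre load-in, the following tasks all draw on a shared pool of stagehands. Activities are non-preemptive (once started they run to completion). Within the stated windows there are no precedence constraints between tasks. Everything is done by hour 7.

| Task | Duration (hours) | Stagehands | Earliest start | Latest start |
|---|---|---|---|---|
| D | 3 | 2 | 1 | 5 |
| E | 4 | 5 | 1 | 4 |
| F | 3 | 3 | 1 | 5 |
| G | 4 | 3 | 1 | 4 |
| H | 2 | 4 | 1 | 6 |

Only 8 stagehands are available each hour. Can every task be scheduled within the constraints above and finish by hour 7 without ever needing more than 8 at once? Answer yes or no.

The minimum achievable peak is 9; 8 < 9, so no feasible schedule stays within the cap.

no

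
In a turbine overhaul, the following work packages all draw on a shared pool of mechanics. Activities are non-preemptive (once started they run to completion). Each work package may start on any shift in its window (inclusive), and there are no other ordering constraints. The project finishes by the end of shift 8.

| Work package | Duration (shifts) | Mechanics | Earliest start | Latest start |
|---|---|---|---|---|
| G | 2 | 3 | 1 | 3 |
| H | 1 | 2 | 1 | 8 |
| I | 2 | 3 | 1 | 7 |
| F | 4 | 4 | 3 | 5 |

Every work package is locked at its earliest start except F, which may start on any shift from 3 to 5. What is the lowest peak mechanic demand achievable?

8

F@3: s1:8  s2:6  s3:4  s4:4  s5:4  s6:4  s7:0  s8:0 → peak 8
F@4: s1:8  s2:6  s3:0  s4:4  s5:4  s6:4  s7:4  s8:0 → peak 8
F@5: s1:8  s2:6  s3:0  s4:0  s5:4  s6:4  s7:4  s8:4 → peak 8
Best is F@3, peak 8.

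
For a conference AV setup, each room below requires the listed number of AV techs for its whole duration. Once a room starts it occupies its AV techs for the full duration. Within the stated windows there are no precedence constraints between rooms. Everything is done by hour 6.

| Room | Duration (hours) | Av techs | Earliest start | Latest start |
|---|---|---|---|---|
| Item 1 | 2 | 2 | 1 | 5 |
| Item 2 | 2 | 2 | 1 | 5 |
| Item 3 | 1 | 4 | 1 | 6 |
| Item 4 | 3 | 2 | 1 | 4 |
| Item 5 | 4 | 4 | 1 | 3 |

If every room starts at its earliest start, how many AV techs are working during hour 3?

6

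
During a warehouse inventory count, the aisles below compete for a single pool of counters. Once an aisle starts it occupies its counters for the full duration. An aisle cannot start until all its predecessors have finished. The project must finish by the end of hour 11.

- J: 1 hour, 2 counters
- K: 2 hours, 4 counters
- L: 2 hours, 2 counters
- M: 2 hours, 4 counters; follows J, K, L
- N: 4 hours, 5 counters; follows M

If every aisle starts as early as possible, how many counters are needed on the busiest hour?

8

Early-start schedule: J@1, K@1, L@1, M@3, N@5.
Load per hour: hour 1: 8, hour 2: 6, hour 3: 4, hour 4: 4, hour 5: 5, hour 6: 5, hour 7: 5, hour 8: 5, hour 9: 0, hour 10: 0, hour 11: 0.
Peak is 8.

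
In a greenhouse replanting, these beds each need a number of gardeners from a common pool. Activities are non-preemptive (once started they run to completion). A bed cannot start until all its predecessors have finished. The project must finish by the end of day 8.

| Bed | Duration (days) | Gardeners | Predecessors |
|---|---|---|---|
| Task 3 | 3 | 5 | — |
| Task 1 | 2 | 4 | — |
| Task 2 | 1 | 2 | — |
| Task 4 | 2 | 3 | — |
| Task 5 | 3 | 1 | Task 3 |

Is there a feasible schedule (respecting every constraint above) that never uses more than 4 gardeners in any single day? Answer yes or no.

no

Total gardener-days = 34; over 8 days the average is 34/8 > 4, so some day must exceed 4.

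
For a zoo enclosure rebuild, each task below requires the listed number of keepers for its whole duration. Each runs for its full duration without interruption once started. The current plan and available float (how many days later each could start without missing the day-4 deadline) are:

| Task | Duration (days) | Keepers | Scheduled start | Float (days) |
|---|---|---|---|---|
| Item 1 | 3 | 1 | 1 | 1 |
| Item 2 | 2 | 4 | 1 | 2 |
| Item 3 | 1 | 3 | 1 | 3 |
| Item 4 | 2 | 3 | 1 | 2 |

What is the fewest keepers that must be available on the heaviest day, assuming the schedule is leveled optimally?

6

Early-start (Item 1@1, Item 2@1, Item 3@1, Item 4@1) gives peak 11: d1:11  d2:8  d3:1  d4:0.
Shift Item 3→4, Item 4→3.
Schedule Item 1@1, Item 2@1, Item 3@4, Item 4@3: d1:5  d2:5  d3:4  d4:6 — peak 6.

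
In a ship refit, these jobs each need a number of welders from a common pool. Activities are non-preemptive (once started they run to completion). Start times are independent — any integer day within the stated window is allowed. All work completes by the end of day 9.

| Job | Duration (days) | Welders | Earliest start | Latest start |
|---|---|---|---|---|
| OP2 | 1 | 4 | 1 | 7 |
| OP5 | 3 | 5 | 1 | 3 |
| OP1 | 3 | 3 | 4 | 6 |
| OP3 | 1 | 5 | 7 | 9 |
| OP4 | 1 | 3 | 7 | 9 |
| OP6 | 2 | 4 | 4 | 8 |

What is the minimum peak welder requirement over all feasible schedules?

7

Early-start (OP2@1, OP5@1, OP1@4, OP3@7, OP4@7, OP6@4) gives peak 9: d1:9  d2:5  d3:5  d4:7  d5:7  d6:3  d7:8  d8:0  d9:0.
Shift OP5→2, OP1→5, OP3→8, OP6→5.
Schedule OP2@1, OP5@2, OP1@5, OP3@8, OP4@7, OP6@5: d1:4  d2:5  d3:5  d4:5  d5:7  d6:7  d7:6  d8:5  d9:0 — peak 7.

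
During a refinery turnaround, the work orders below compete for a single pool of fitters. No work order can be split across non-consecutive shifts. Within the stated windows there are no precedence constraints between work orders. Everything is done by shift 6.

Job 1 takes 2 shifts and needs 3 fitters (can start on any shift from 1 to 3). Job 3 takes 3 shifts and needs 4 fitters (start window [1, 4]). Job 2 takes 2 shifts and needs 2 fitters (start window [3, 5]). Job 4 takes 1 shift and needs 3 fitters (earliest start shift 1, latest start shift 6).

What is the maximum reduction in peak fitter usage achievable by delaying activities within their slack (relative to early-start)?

Early-start peak: s1:10  s2:7  s3:6  s4:2  s5:0  s6:0 ⇒ 10.
Leveled (Job 1@1, Job 3@3, Job 2@3, Job 4@1): s1:6  s2:3  s3:6  s4:6  s5:4  s6:0 ⇒ 6.
Reduction 10 − 6 = 4.

4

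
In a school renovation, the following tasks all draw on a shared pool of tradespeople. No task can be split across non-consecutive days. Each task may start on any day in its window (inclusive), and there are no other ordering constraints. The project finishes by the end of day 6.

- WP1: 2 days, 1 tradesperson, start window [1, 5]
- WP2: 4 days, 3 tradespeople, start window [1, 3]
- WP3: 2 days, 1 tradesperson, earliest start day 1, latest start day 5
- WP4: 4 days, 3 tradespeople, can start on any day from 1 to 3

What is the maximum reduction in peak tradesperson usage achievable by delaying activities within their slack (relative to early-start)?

2

Early-start peak: d1:8  d2:8  d3:6  d4:6  d5:0  d6:0 ⇒ 8.
Leveled (WP1@1, WP2@1, WP3@1, WP4@3): d1:5  d2:5  d3:6  d4:6  d5:3  d6:3 ⇒ 6.
Reduction 8 − 6 = 2.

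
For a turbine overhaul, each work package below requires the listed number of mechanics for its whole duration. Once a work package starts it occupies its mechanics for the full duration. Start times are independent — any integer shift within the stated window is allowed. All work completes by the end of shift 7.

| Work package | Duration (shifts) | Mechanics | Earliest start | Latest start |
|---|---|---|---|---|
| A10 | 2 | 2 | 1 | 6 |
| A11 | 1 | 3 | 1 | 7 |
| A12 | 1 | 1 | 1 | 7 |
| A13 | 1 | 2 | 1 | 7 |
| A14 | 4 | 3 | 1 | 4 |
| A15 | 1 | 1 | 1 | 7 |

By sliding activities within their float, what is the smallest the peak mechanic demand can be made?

Early-start (A10@1, A11@1, A12@1, A13@1, A14@1, A15@1) gives peak 12: s1:12  s2:5  s3:3  s4:3  s5:0  s6:0  s7:0.
Shift A11→3, A13→2, A14→4.
Schedule A10@1, A11@3, A12@1, A13@2, A14@4, A15@1: s1:4  s2:4  s3:3  s4:3  s5:3  s6:3  s7:3 — peak 4.
Total mechanic-shifts = 23 over 7 shifts ⇒ peak ≥ ⌈23/7⌉ = 4, so 4 is optimal.

4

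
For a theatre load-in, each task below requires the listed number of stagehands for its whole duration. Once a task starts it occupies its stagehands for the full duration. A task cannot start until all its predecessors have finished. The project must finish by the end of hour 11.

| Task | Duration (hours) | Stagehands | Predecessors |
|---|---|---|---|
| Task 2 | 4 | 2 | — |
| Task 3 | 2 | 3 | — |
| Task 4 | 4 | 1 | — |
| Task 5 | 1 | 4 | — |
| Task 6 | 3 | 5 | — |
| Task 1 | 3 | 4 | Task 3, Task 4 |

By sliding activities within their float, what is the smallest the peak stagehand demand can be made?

6

Early-start (Task 2@1, Task 3@1, Task 4@1, Task 5@1, Task 6@1, Task 1@5) gives peak 15: h1:15  h2:11  h3:8  h4:3  h5:4  h6:4  h7:4  h8:0  h9:0  h10:0  h11:0.
Shift Task 5→5, Task 6→6, Task 1→9.
Schedule Task 2@1, Task 3@1, Task 4@1, Task 5@5, Task 6@6, Task 1@9: h1:6  h2:6  h3:3  h4:3  h5:4  h6:5  h7:5  h8:5  h9:4  h10:4  h11:4 — peak 6.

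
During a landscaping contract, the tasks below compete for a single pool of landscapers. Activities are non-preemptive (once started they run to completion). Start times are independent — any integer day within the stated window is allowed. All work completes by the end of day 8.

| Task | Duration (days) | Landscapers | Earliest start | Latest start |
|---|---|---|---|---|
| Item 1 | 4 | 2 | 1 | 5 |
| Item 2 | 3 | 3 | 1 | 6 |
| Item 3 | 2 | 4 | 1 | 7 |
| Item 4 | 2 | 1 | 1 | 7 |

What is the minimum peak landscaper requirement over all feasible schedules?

5

Early-start (Item 1@1, Item 2@1, Item 3@1, Item 4@1) gives peak 10: d1:10  d2:10  d3:5  d4:2  d5:0  d6:0  d7:0  d8:0.
Shift Item 3→5, Item 4→4.
Schedule Item 1@1, Item 2@1, Item 3@5, Item 4@4: d1:5  d2:5  d3:5  d4:3  d5:5  d6:4  d7:0  d8:0 — peak 5.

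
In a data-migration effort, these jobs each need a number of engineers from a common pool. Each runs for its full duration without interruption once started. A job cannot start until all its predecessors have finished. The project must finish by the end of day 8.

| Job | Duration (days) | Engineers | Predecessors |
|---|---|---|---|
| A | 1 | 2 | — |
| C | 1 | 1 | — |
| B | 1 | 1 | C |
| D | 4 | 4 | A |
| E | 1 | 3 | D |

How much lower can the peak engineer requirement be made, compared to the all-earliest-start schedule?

1

Early-start peak: d1:3  d2:5  d3:4  d4:4  d5:4  d6:3  d7:0  d8:0 ⇒ 5.
Leveled (A@1, C@1, B@2, D@3, E@7): d1:3  d2:1  d3:4  d4:4  d5:4  d6:4  d7:3  d8:0 ⇒ 4.
Reduction 5 − 4 = 1.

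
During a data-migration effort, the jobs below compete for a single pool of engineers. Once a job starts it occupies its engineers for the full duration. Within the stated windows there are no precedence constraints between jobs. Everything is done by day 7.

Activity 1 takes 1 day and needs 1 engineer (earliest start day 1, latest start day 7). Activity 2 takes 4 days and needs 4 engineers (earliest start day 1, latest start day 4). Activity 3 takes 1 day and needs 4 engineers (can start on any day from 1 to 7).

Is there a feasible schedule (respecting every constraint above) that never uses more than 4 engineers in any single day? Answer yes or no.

yes

Schedule Activity 1@1, Activity 2@2, Activity 3@6: d1:1  d2:4  d3:4  d4:4  d5:4  d6:4  d7:0 — peak 4 ≤ 4.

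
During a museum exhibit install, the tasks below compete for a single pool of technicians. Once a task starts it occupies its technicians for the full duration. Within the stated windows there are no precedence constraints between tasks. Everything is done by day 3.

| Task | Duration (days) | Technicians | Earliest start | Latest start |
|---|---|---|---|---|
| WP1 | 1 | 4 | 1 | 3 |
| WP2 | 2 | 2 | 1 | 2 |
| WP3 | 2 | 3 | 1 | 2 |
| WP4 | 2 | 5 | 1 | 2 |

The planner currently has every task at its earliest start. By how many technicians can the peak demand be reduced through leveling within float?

Early-start peak: d1:14  d2:10  d3:0 ⇒ 14.
Leveled (WP1@1, WP2@1, WP3@1, WP4@2): d1:9  d2:10  d3:5 ⇒ 10.
Reduction 14 − 10 = 4.

4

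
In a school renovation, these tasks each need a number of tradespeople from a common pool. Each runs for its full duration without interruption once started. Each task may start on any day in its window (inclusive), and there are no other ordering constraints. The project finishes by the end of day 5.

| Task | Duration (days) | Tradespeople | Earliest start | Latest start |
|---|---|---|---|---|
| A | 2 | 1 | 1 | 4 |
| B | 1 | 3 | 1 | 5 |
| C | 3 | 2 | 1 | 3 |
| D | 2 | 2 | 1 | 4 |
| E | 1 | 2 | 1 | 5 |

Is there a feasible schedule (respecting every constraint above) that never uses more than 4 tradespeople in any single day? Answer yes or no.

yes

Schedule A@1, B@1, C@2, D@3, E@5: d1:4  d2:3  d3:4  d4:4  d5:2 — peak 4 ≤ 4.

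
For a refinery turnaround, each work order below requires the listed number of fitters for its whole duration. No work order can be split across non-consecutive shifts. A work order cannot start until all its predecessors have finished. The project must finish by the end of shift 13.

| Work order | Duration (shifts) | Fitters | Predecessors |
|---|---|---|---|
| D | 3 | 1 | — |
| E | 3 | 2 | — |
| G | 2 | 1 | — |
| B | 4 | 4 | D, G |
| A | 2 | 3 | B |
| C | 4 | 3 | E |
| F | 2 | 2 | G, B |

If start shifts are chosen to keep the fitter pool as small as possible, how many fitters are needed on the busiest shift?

5

Early-start (D@1, E@1, G@1, B@4, A@8, C@4, F@8) gives peak 7: s1:4  s2:4  s3:3  s4:7  s5:7  s6:7  s7:7  s8:5  s9:5  s10:0  s11:0  s12:0  s13:0.
Shift C→10.
Schedule D@1, E@1, G@1, B@4, A@8, C@10, F@8: s1:4  s2:4  s3:3  s4:4  s5:4  s6:4  s7:4  s8:5  s9:5  s10:3  s11:3  s12:3  s13:3 — peak 5.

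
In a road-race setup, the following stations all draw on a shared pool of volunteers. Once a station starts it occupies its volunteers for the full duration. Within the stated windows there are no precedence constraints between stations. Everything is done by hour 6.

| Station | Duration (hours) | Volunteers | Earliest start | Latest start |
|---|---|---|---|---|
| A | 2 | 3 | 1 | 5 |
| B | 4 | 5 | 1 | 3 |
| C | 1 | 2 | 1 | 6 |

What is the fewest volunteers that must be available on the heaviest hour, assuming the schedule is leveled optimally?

5

Early-start (A@1, B@1, C@1) gives peak 10: h1:10  h2:8  h3:5  h4:5  h5:0  h6:0.
Shift B→3.
Schedule A@1, B@3, C@1: h1:5  h2:3  h3:5  h4:5  h5:5  h6:5 — peak 5.
Total volunteer-hours = 28 over 6 hours ⇒ peak ≥ ⌈28/6⌉ = 5, so 5 is optimal.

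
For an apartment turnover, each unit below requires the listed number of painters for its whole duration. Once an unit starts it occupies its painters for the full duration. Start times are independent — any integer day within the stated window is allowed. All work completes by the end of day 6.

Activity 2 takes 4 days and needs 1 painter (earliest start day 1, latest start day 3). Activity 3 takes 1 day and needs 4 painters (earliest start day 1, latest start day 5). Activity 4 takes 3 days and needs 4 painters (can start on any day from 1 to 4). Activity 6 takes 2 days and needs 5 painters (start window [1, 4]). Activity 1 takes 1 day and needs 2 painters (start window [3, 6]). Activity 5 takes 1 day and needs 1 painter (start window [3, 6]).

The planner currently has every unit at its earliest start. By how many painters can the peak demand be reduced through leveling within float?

Early-start peak: d1:14  d2:10  d3:8  d4:1  d5:0  d6:0 ⇒ 14.
Leveled (Activity 2@1, Activity 3@1, Activity 4@4, Activity 6@2, Activity 1@5, Activity 5@4): d1:5  d2:6  d3:6  d4:6  d5:6  d6:4 ⇒ 6.
Reduction 14 − 6 = 8.

8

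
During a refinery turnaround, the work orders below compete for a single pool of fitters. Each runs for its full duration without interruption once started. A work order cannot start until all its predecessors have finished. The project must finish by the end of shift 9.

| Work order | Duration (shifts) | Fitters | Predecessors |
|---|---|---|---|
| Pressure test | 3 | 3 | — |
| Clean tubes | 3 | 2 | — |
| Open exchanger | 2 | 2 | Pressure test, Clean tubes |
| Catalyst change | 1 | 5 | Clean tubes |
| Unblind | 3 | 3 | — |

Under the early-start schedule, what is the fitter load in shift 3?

8

At early start, shift 3 has: Pressure test, Clean tubes, Unblind.
Demand: 3 + 2 + 3 = 8.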